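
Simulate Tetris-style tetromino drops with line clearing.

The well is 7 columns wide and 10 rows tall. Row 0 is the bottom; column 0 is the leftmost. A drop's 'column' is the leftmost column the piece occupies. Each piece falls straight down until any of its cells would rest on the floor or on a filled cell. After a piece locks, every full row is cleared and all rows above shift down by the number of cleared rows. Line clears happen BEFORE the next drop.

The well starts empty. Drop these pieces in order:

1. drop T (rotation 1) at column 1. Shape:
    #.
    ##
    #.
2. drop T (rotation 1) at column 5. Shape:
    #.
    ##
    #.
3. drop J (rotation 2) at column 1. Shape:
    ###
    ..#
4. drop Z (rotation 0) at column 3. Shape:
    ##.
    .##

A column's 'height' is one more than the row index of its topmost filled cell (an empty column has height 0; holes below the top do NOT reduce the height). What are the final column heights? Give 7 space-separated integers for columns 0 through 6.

Answer: 0 4 4 5 5 4 2

Derivation:
Drop 1: T rot1 at col 1 lands with bottom-row=0; cleared 0 line(s) (total 0); column heights now [0 3 2 0 0 0 0], max=3
Drop 2: T rot1 at col 5 lands with bottom-row=0; cleared 0 line(s) (total 0); column heights now [0 3 2 0 0 3 2], max=3
Drop 3: J rot2 at col 1 lands with bottom-row=2; cleared 0 line(s) (total 0); column heights now [0 4 4 4 0 3 2], max=4
Drop 4: Z rot0 at col 3 lands with bottom-row=3; cleared 0 line(s) (total 0); column heights now [0 4 4 5 5 4 2], max=5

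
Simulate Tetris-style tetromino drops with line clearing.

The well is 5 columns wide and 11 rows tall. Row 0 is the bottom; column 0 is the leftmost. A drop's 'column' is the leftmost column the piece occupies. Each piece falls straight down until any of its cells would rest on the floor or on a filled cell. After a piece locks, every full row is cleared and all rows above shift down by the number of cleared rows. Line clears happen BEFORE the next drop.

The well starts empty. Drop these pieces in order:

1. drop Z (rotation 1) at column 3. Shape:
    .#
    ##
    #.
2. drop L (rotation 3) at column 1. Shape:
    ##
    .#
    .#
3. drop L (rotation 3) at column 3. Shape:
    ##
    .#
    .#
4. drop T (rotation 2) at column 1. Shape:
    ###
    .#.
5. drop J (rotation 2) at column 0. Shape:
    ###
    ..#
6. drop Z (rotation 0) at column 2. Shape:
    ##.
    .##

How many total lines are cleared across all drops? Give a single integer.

Answer: 1

Derivation:
Drop 1: Z rot1 at col 3 lands with bottom-row=0; cleared 0 line(s) (total 0); column heights now [0 0 0 2 3], max=3
Drop 2: L rot3 at col 1 lands with bottom-row=0; cleared 0 line(s) (total 0); column heights now [0 3 3 2 3], max=3
Drop 3: L rot3 at col 3 lands with bottom-row=3; cleared 0 line(s) (total 0); column heights now [0 3 3 6 6], max=6
Drop 4: T rot2 at col 1 lands with bottom-row=5; cleared 0 line(s) (total 0); column heights now [0 7 7 7 6], max=7
Drop 5: J rot2 at col 0 lands with bottom-row=7; cleared 0 line(s) (total 0); column heights now [9 9 9 7 6], max=9
Drop 6: Z rot0 at col 2 lands with bottom-row=8; cleared 1 line(s) (total 1); column heights now [0 7 9 9 6], max=9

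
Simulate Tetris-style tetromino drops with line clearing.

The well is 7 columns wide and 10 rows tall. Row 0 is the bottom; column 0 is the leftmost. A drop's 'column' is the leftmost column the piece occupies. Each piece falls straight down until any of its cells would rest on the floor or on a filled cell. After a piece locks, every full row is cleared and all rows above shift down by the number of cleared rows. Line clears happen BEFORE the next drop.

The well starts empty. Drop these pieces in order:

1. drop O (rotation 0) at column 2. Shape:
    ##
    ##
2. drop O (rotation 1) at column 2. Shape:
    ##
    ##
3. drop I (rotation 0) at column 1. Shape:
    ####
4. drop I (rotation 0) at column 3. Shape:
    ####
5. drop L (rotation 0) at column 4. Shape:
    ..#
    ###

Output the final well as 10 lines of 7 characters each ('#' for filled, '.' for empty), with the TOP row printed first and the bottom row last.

Drop 1: O rot0 at col 2 lands with bottom-row=0; cleared 0 line(s) (total 0); column heights now [0 0 2 2 0 0 0], max=2
Drop 2: O rot1 at col 2 lands with bottom-row=2; cleared 0 line(s) (total 0); column heights now [0 0 4 4 0 0 0], max=4
Drop 3: I rot0 at col 1 lands with bottom-row=4; cleared 0 line(s) (total 0); column heights now [0 5 5 5 5 0 0], max=5
Drop 4: I rot0 at col 3 lands with bottom-row=5; cleared 0 line(s) (total 0); column heights now [0 5 5 6 6 6 6], max=6
Drop 5: L rot0 at col 4 lands with bottom-row=6; cleared 0 line(s) (total 0); column heights now [0 5 5 6 7 7 8], max=8

Answer: .......
.......
......#
....###
...####
.####..
..##...
..##...
..##...
..##...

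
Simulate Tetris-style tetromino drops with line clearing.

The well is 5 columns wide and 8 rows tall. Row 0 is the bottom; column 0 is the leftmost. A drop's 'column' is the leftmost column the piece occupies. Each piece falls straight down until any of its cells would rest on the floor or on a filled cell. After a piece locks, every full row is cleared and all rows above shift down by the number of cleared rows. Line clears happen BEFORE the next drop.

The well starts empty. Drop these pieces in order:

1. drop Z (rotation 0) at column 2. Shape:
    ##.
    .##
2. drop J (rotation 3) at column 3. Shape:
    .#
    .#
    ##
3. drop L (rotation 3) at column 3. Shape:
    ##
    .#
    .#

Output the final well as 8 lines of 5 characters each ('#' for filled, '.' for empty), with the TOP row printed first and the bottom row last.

Answer: ...##
....#
....#
....#
....#
...##
..##.
...##

Derivation:
Drop 1: Z rot0 at col 2 lands with bottom-row=0; cleared 0 line(s) (total 0); column heights now [0 0 2 2 1], max=2
Drop 2: J rot3 at col 3 lands with bottom-row=2; cleared 0 line(s) (total 0); column heights now [0 0 2 3 5], max=5
Drop 3: L rot3 at col 3 lands with bottom-row=5; cleared 0 line(s) (total 0); column heights now [0 0 2 8 8], max=8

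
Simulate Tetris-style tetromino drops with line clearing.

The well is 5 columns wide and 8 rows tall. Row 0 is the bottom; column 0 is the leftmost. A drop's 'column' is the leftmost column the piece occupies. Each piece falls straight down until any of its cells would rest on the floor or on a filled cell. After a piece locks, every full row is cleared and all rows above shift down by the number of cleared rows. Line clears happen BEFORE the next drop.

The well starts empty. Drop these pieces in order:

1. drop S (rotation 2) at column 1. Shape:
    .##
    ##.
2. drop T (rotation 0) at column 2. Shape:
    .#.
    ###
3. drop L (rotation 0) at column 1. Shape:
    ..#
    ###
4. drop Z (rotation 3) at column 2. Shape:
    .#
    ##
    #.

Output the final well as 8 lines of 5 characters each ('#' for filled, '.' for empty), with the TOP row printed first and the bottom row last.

Answer: ...#.
..##.
..##.
.###.
...#.
..###
..##.
.##..

Derivation:
Drop 1: S rot2 at col 1 lands with bottom-row=0; cleared 0 line(s) (total 0); column heights now [0 1 2 2 0], max=2
Drop 2: T rot0 at col 2 lands with bottom-row=2; cleared 0 line(s) (total 0); column heights now [0 1 3 4 3], max=4
Drop 3: L rot0 at col 1 lands with bottom-row=4; cleared 0 line(s) (total 0); column heights now [0 5 5 6 3], max=6
Drop 4: Z rot3 at col 2 lands with bottom-row=5; cleared 0 line(s) (total 0); column heights now [0 5 7 8 3], max=8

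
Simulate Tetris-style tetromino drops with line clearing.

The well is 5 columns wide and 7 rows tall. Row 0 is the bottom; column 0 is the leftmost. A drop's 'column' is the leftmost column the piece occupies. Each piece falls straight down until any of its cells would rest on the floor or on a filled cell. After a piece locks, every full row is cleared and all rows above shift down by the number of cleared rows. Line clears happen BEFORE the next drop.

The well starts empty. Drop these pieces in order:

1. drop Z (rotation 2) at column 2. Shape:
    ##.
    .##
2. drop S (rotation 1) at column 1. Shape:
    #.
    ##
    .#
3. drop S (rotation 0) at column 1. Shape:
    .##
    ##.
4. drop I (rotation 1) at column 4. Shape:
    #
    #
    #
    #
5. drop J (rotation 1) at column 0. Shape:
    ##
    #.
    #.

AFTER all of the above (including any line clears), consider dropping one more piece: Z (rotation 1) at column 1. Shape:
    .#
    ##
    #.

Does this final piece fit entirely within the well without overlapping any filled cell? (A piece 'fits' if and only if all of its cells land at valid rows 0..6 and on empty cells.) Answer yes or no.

Answer: no

Derivation:
Drop 1: Z rot2 at col 2 lands with bottom-row=0; cleared 0 line(s) (total 0); column heights now [0 0 2 2 1], max=2
Drop 2: S rot1 at col 1 lands with bottom-row=2; cleared 0 line(s) (total 0); column heights now [0 5 4 2 1], max=5
Drop 3: S rot0 at col 1 lands with bottom-row=5; cleared 0 line(s) (total 0); column heights now [0 6 7 7 1], max=7
Drop 4: I rot1 at col 4 lands with bottom-row=1; cleared 0 line(s) (total 0); column heights now [0 6 7 7 5], max=7
Drop 5: J rot1 at col 0 lands with bottom-row=4; cleared 0 line(s) (total 0); column heights now [7 7 7 7 5], max=7
Test piece Z rot1 at col 1 (width 2): heights before test = [7 7 7 7 5]; fits = False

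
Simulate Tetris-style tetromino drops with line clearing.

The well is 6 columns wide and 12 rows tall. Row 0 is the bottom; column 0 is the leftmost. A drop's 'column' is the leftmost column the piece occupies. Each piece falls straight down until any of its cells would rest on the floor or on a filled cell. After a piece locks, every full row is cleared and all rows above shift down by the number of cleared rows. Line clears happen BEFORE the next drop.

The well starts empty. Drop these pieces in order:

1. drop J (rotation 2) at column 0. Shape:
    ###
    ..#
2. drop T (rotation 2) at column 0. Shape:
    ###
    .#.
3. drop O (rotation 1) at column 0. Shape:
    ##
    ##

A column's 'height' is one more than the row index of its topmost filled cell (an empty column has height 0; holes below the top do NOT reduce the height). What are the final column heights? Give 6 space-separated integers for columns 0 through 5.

Drop 1: J rot2 at col 0 lands with bottom-row=0; cleared 0 line(s) (total 0); column heights now [2 2 2 0 0 0], max=2
Drop 2: T rot2 at col 0 lands with bottom-row=2; cleared 0 line(s) (total 0); column heights now [4 4 4 0 0 0], max=4
Drop 3: O rot1 at col 0 lands with bottom-row=4; cleared 0 line(s) (total 0); column heights now [6 6 4 0 0 0], max=6

Answer: 6 6 4 0 0 0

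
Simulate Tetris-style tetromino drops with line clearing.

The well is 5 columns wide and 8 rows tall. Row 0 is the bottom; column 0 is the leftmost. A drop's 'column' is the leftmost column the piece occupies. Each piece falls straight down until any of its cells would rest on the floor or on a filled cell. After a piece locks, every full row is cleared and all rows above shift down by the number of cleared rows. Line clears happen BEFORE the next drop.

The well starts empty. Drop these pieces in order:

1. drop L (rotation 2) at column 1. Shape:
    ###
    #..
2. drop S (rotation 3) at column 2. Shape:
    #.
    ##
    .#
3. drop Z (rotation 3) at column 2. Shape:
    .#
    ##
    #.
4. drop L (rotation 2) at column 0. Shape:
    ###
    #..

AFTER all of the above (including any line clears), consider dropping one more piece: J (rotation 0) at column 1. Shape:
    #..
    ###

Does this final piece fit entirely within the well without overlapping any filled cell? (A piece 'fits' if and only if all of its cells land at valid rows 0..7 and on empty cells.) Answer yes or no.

Answer: no

Derivation:
Drop 1: L rot2 at col 1 lands with bottom-row=0; cleared 0 line(s) (total 0); column heights now [0 2 2 2 0], max=2
Drop 2: S rot3 at col 2 lands with bottom-row=2; cleared 0 line(s) (total 0); column heights now [0 2 5 4 0], max=5
Drop 3: Z rot3 at col 2 lands with bottom-row=5; cleared 0 line(s) (total 0); column heights now [0 2 7 8 0], max=8
Drop 4: L rot2 at col 0 lands with bottom-row=6; cleared 0 line(s) (total 0); column heights now [8 8 8 8 0], max=8
Test piece J rot0 at col 1 (width 3): heights before test = [8 8 8 8 0]; fits = False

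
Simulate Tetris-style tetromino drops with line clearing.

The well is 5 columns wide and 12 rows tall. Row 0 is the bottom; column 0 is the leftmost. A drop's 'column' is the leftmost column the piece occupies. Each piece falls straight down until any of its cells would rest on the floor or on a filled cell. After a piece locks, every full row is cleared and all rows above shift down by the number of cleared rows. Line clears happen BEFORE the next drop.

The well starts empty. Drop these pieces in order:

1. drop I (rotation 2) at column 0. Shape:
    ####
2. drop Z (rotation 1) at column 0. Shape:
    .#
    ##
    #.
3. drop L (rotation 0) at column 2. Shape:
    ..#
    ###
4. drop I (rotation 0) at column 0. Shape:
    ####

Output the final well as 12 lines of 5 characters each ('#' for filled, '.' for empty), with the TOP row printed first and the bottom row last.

Drop 1: I rot2 at col 0 lands with bottom-row=0; cleared 0 line(s) (total 0); column heights now [1 1 1 1 0], max=1
Drop 2: Z rot1 at col 0 lands with bottom-row=1; cleared 0 line(s) (total 0); column heights now [3 4 1 1 0], max=4
Drop 3: L rot0 at col 2 lands with bottom-row=1; cleared 0 line(s) (total 0); column heights now [3 4 2 2 3], max=4
Drop 4: I rot0 at col 0 lands with bottom-row=4; cleared 0 line(s) (total 0); column heights now [5 5 5 5 3], max=5

Answer: .....
.....
.....
.....
.....
.....
.....
####.
.#...
##..#
#.###
####.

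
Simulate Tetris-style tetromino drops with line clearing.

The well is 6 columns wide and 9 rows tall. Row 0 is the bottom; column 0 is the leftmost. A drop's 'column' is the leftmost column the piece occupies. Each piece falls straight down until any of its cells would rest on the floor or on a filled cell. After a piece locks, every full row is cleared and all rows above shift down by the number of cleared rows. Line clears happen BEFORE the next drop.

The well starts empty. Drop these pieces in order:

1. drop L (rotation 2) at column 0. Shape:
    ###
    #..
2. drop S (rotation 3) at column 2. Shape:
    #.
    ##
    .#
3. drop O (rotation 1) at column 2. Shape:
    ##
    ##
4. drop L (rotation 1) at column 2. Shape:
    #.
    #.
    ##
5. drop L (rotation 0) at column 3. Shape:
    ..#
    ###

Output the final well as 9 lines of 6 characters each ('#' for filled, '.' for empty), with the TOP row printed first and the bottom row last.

Answer: ..#..#
..####
..##..
..##..
..##..
..#...
..##..
####..
#.....

Derivation:
Drop 1: L rot2 at col 0 lands with bottom-row=0; cleared 0 line(s) (total 0); column heights now [2 2 2 0 0 0], max=2
Drop 2: S rot3 at col 2 lands with bottom-row=1; cleared 0 line(s) (total 0); column heights now [2 2 4 3 0 0], max=4
Drop 3: O rot1 at col 2 lands with bottom-row=4; cleared 0 line(s) (total 0); column heights now [2 2 6 6 0 0], max=6
Drop 4: L rot1 at col 2 lands with bottom-row=6; cleared 0 line(s) (total 0); column heights now [2 2 9 7 0 0], max=9
Drop 5: L rot0 at col 3 lands with bottom-row=7; cleared 0 line(s) (total 0); column heights now [2 2 9 8 8 9], max=9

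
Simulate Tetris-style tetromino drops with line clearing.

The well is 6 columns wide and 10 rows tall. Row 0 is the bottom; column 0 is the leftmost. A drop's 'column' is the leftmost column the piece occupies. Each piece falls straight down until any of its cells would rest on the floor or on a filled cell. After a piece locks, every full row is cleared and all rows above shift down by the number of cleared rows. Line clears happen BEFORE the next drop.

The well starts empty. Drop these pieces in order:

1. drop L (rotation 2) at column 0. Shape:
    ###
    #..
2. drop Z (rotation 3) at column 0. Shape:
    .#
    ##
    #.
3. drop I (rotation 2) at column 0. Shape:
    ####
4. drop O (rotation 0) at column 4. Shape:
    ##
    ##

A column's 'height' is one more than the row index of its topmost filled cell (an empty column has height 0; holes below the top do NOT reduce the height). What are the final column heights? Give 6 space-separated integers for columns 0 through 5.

Answer: 6 6 6 6 2 2

Derivation:
Drop 1: L rot2 at col 0 lands with bottom-row=0; cleared 0 line(s) (total 0); column heights now [2 2 2 0 0 0], max=2
Drop 2: Z rot3 at col 0 lands with bottom-row=2; cleared 0 line(s) (total 0); column heights now [4 5 2 0 0 0], max=5
Drop 3: I rot2 at col 0 lands with bottom-row=5; cleared 0 line(s) (total 0); column heights now [6 6 6 6 0 0], max=6
Drop 4: O rot0 at col 4 lands with bottom-row=0; cleared 0 line(s) (total 0); column heights now [6 6 6 6 2 2], max=6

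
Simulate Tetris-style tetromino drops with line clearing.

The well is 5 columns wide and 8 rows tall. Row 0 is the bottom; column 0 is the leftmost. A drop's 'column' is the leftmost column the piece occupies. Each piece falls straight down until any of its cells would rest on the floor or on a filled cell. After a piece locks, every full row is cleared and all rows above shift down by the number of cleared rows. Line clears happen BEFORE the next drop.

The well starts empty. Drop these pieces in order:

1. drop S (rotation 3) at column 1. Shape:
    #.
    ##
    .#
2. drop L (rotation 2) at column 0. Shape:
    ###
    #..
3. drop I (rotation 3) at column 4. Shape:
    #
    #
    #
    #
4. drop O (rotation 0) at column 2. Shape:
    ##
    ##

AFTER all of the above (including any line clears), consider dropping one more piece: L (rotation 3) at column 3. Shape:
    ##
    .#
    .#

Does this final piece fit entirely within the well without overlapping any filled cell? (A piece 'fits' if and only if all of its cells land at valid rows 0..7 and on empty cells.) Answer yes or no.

Drop 1: S rot3 at col 1 lands with bottom-row=0; cleared 0 line(s) (total 0); column heights now [0 3 2 0 0], max=3
Drop 2: L rot2 at col 0 lands with bottom-row=2; cleared 0 line(s) (total 0); column heights now [4 4 4 0 0], max=4
Drop 3: I rot3 at col 4 lands with bottom-row=0; cleared 0 line(s) (total 0); column heights now [4 4 4 0 4], max=4
Drop 4: O rot0 at col 2 lands with bottom-row=4; cleared 0 line(s) (total 0); column heights now [4 4 6 6 4], max=6
Test piece L rot3 at col 3 (width 2): heights before test = [4 4 6 6 4]; fits = True

Answer: yes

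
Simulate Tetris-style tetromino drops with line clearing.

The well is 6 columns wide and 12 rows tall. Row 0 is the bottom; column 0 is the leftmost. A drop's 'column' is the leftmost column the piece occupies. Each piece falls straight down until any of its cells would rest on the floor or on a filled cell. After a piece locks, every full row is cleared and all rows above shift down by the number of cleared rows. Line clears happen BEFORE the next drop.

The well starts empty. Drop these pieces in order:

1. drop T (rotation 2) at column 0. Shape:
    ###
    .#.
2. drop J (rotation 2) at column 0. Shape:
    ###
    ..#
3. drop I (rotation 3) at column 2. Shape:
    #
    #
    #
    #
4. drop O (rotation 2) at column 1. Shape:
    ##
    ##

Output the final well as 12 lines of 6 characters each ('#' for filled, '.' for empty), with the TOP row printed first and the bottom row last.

Drop 1: T rot2 at col 0 lands with bottom-row=0; cleared 0 line(s) (total 0); column heights now [2 2 2 0 0 0], max=2
Drop 2: J rot2 at col 0 lands with bottom-row=2; cleared 0 line(s) (total 0); column heights now [4 4 4 0 0 0], max=4
Drop 3: I rot3 at col 2 lands with bottom-row=4; cleared 0 line(s) (total 0); column heights now [4 4 8 0 0 0], max=8
Drop 4: O rot2 at col 1 lands with bottom-row=8; cleared 0 line(s) (total 0); column heights now [4 10 10 0 0 0], max=10

Answer: ......
......
.##...
.##...
..#...
..#...
..#...
..#...
###...
..#...
###...
.#....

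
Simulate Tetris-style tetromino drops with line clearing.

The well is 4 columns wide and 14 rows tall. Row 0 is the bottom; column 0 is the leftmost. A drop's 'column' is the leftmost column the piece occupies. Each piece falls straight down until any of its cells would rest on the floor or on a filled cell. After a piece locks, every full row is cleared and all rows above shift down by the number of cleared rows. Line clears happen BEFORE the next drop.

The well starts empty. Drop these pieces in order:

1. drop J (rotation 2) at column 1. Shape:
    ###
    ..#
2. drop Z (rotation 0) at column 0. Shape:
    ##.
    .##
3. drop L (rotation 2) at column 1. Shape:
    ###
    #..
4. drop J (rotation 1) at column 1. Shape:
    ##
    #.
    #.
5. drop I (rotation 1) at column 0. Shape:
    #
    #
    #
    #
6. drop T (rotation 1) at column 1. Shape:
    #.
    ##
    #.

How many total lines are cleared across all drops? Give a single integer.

Drop 1: J rot2 at col 1 lands with bottom-row=0; cleared 0 line(s) (total 0); column heights now [0 2 2 2], max=2
Drop 2: Z rot0 at col 0 lands with bottom-row=2; cleared 0 line(s) (total 0); column heights now [4 4 3 2], max=4
Drop 3: L rot2 at col 1 lands with bottom-row=4; cleared 0 line(s) (total 0); column heights now [4 6 6 6], max=6
Drop 4: J rot1 at col 1 lands with bottom-row=6; cleared 0 line(s) (total 0); column heights now [4 9 9 6], max=9
Drop 5: I rot1 at col 0 lands with bottom-row=4; cleared 1 line(s) (total 1); column heights now [7 8 8 2], max=8
Drop 6: T rot1 at col 1 lands with bottom-row=8; cleared 0 line(s) (total 1); column heights now [7 11 10 2], max=11

Answer: 1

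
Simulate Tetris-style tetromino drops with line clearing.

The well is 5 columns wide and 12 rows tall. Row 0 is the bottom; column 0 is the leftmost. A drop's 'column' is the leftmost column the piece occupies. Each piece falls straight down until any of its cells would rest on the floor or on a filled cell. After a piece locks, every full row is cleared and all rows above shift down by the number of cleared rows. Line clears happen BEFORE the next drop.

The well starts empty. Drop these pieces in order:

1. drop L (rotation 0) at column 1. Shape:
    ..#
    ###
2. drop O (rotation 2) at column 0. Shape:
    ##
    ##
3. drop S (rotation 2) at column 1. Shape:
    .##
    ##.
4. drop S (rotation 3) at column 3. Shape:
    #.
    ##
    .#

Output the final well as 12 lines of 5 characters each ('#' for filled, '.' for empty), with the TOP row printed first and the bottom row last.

Drop 1: L rot0 at col 1 lands with bottom-row=0; cleared 0 line(s) (total 0); column heights now [0 1 1 2 0], max=2
Drop 2: O rot2 at col 0 lands with bottom-row=1; cleared 0 line(s) (total 0); column heights now [3 3 1 2 0], max=3
Drop 3: S rot2 at col 1 lands with bottom-row=3; cleared 0 line(s) (total 0); column heights now [3 4 5 5 0], max=5
Drop 4: S rot3 at col 3 lands with bottom-row=4; cleared 0 line(s) (total 0); column heights now [3 4 5 7 6], max=7

Answer: .....
.....
.....
.....
.....
...#.
...##
..###
.##..
##...
##.#.
.###.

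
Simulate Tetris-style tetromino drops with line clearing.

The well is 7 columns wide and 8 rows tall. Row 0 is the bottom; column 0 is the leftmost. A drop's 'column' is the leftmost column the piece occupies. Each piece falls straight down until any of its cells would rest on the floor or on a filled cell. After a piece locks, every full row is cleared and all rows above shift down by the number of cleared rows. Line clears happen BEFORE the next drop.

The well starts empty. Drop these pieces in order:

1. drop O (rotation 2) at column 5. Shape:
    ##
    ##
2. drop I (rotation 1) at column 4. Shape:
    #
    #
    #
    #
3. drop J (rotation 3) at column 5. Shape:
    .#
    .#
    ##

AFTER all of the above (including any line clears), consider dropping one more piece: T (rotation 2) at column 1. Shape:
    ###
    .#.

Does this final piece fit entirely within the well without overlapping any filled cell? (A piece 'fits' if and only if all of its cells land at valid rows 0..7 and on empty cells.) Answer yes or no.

Answer: yes

Derivation:
Drop 1: O rot2 at col 5 lands with bottom-row=0; cleared 0 line(s) (total 0); column heights now [0 0 0 0 0 2 2], max=2
Drop 2: I rot1 at col 4 lands with bottom-row=0; cleared 0 line(s) (total 0); column heights now [0 0 0 0 4 2 2], max=4
Drop 3: J rot3 at col 5 lands with bottom-row=2; cleared 0 line(s) (total 0); column heights now [0 0 0 0 4 3 5], max=5
Test piece T rot2 at col 1 (width 3): heights before test = [0 0 0 0 4 3 5]; fits = True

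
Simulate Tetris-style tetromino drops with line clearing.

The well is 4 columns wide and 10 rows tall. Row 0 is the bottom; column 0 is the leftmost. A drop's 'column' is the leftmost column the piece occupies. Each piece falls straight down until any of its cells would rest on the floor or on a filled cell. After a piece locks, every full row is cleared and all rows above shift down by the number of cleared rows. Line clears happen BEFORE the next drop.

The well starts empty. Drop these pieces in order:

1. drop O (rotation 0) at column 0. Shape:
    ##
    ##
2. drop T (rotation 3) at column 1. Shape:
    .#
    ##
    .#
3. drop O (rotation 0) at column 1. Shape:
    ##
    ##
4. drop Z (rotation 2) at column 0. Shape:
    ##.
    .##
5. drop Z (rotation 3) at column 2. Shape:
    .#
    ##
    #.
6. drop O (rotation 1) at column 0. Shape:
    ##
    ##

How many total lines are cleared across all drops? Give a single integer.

Drop 1: O rot0 at col 0 lands with bottom-row=0; cleared 0 line(s) (total 0); column heights now [2 2 0 0], max=2
Drop 2: T rot3 at col 1 lands with bottom-row=1; cleared 0 line(s) (total 0); column heights now [2 3 4 0], max=4
Drop 3: O rot0 at col 1 lands with bottom-row=4; cleared 0 line(s) (total 0); column heights now [2 6 6 0], max=6
Drop 4: Z rot2 at col 0 lands with bottom-row=6; cleared 0 line(s) (total 0); column heights now [8 8 7 0], max=8
Drop 5: Z rot3 at col 2 lands with bottom-row=7; cleared 0 line(s) (total 0); column heights now [8 8 9 10], max=10
Drop 6: O rot1 at col 0 lands with bottom-row=8; cleared 1 line(s) (total 1); column heights now [9 9 8 9], max=9

Answer: 1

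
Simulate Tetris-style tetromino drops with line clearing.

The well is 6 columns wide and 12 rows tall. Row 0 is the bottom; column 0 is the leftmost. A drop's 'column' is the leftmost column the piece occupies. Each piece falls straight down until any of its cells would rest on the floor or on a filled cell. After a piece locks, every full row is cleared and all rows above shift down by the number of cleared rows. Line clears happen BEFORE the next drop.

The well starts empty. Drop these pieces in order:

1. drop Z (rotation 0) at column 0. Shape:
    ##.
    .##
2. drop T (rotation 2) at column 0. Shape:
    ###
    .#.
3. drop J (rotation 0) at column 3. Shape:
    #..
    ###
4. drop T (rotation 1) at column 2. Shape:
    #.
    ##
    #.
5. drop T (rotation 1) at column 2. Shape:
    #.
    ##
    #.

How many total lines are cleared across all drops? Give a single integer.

Drop 1: Z rot0 at col 0 lands with bottom-row=0; cleared 0 line(s) (total 0); column heights now [2 2 1 0 0 0], max=2
Drop 2: T rot2 at col 0 lands with bottom-row=2; cleared 0 line(s) (total 0); column heights now [4 4 4 0 0 0], max=4
Drop 3: J rot0 at col 3 lands with bottom-row=0; cleared 0 line(s) (total 0); column heights now [4 4 4 2 1 1], max=4
Drop 4: T rot1 at col 2 lands with bottom-row=4; cleared 0 line(s) (total 0); column heights now [4 4 7 6 1 1], max=7
Drop 5: T rot1 at col 2 lands with bottom-row=7; cleared 0 line(s) (total 0); column heights now [4 4 10 9 1 1], max=10

Answer: 0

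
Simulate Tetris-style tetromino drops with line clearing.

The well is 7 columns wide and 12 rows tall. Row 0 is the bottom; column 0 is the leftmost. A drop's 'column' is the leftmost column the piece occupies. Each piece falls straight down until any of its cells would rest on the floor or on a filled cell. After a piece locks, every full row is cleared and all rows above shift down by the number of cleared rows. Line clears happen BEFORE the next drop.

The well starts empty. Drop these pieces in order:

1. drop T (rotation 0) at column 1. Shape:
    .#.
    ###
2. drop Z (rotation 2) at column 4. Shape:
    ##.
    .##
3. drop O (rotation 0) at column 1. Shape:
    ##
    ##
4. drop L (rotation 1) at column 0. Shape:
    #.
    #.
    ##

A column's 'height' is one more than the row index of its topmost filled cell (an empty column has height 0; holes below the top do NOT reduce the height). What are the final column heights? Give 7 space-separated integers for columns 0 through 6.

Drop 1: T rot0 at col 1 lands with bottom-row=0; cleared 0 line(s) (total 0); column heights now [0 1 2 1 0 0 0], max=2
Drop 2: Z rot2 at col 4 lands with bottom-row=0; cleared 0 line(s) (total 0); column heights now [0 1 2 1 2 2 1], max=2
Drop 3: O rot0 at col 1 lands with bottom-row=2; cleared 0 line(s) (total 0); column heights now [0 4 4 1 2 2 1], max=4
Drop 4: L rot1 at col 0 lands with bottom-row=4; cleared 0 line(s) (total 0); column heights now [7 5 4 1 2 2 1], max=7

Answer: 7 5 4 1 2 2 1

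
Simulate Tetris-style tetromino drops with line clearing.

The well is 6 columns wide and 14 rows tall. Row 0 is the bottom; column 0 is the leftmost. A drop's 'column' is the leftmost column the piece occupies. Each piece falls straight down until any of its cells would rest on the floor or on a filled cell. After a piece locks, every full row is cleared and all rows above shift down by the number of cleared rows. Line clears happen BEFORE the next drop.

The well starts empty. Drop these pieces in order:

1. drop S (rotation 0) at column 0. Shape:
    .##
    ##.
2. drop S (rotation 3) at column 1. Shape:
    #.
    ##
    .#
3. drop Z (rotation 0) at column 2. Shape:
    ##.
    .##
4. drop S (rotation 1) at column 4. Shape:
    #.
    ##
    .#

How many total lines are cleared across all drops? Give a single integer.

Drop 1: S rot0 at col 0 lands with bottom-row=0; cleared 0 line(s) (total 0); column heights now [1 2 2 0 0 0], max=2
Drop 2: S rot3 at col 1 lands with bottom-row=2; cleared 0 line(s) (total 0); column heights now [1 5 4 0 0 0], max=5
Drop 3: Z rot0 at col 2 lands with bottom-row=3; cleared 0 line(s) (total 0); column heights now [1 5 5 5 4 0], max=5
Drop 4: S rot1 at col 4 lands with bottom-row=3; cleared 0 line(s) (total 0); column heights now [1 5 5 5 6 5], max=6

Answer: 0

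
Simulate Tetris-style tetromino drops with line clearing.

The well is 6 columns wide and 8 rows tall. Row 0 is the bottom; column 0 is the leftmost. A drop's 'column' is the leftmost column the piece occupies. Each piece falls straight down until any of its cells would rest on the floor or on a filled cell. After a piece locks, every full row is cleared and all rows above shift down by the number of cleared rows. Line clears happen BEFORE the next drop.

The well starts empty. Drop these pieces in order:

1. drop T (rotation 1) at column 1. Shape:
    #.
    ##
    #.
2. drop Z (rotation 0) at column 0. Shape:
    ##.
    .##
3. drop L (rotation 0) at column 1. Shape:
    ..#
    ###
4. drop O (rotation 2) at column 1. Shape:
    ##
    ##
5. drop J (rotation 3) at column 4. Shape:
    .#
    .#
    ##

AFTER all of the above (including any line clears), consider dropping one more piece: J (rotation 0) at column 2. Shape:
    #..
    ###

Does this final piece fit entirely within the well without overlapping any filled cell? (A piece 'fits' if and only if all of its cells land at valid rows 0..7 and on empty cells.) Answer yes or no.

Drop 1: T rot1 at col 1 lands with bottom-row=0; cleared 0 line(s) (total 0); column heights now [0 3 2 0 0 0], max=3
Drop 2: Z rot0 at col 0 lands with bottom-row=3; cleared 0 line(s) (total 0); column heights now [5 5 4 0 0 0], max=5
Drop 3: L rot0 at col 1 lands with bottom-row=5; cleared 0 line(s) (total 0); column heights now [5 6 6 7 0 0], max=7
Drop 4: O rot2 at col 1 lands with bottom-row=6; cleared 0 line(s) (total 0); column heights now [5 8 8 7 0 0], max=8
Drop 5: J rot3 at col 4 lands with bottom-row=0; cleared 0 line(s) (total 0); column heights now [5 8 8 7 1 3], max=8
Test piece J rot0 at col 2 (width 3): heights before test = [5 8 8 7 1 3]; fits = False

Answer: no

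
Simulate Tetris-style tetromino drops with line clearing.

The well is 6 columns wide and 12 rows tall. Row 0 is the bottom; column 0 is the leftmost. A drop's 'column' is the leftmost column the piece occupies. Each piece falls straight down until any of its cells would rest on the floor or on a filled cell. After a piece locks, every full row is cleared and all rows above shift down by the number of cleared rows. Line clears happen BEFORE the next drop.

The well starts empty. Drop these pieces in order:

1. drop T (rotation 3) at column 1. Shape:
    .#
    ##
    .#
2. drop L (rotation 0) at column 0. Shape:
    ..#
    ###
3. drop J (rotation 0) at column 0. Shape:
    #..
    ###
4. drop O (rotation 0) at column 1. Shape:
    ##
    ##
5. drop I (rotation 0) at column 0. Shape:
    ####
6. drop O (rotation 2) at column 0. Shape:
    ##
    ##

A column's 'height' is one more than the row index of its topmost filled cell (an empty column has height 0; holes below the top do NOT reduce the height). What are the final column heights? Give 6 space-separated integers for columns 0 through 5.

Drop 1: T rot3 at col 1 lands with bottom-row=0; cleared 0 line(s) (total 0); column heights now [0 2 3 0 0 0], max=3
Drop 2: L rot0 at col 0 lands with bottom-row=3; cleared 0 line(s) (total 0); column heights now [4 4 5 0 0 0], max=5
Drop 3: J rot0 at col 0 lands with bottom-row=5; cleared 0 line(s) (total 0); column heights now [7 6 6 0 0 0], max=7
Drop 4: O rot0 at col 1 lands with bottom-row=6; cleared 0 line(s) (total 0); column heights now [7 8 8 0 0 0], max=8
Drop 5: I rot0 at col 0 lands with bottom-row=8; cleared 0 line(s) (total 0); column heights now [9 9 9 9 0 0], max=9
Drop 6: O rot2 at col 0 lands with bottom-row=9; cleared 0 line(s) (total 0); column heights now [11 11 9 9 0 0], max=11

Answer: 11 11 9 9 0 0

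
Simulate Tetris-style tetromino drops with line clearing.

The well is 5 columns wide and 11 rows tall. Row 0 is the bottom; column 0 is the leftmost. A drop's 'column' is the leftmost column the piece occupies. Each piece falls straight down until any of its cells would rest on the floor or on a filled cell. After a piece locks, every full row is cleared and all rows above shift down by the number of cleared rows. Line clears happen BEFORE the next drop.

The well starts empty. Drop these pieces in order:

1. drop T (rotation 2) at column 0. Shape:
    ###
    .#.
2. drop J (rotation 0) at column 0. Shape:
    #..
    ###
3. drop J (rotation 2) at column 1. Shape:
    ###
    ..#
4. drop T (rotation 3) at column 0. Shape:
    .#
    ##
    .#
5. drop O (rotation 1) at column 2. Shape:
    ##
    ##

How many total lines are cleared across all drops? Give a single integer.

Drop 1: T rot2 at col 0 lands with bottom-row=0; cleared 0 line(s) (total 0); column heights now [2 2 2 0 0], max=2
Drop 2: J rot0 at col 0 lands with bottom-row=2; cleared 0 line(s) (total 0); column heights now [4 3 3 0 0], max=4
Drop 3: J rot2 at col 1 lands with bottom-row=2; cleared 0 line(s) (total 0); column heights now [4 4 4 4 0], max=4
Drop 4: T rot3 at col 0 lands with bottom-row=4; cleared 0 line(s) (total 0); column heights now [6 7 4 4 0], max=7
Drop 5: O rot1 at col 2 lands with bottom-row=4; cleared 0 line(s) (total 0); column heights now [6 7 6 6 0], max=7

Answer: 0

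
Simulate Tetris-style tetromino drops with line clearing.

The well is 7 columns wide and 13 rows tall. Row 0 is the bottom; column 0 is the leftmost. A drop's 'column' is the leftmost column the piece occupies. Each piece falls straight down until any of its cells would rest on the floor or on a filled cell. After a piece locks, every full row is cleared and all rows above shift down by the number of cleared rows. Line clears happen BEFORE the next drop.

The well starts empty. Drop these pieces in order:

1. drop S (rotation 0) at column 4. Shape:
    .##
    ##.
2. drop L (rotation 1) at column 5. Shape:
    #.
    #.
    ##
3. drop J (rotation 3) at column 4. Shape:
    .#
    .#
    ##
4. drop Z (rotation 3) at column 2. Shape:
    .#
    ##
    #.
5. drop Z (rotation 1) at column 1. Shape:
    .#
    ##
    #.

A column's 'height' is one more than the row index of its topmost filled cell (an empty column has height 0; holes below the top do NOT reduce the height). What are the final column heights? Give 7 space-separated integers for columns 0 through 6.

Answer: 0 3 4 3 6 8 3

Derivation:
Drop 1: S rot0 at col 4 lands with bottom-row=0; cleared 0 line(s) (total 0); column heights now [0 0 0 0 1 2 2], max=2
Drop 2: L rot1 at col 5 lands with bottom-row=2; cleared 0 line(s) (total 0); column heights now [0 0 0 0 1 5 3], max=5
Drop 3: J rot3 at col 4 lands with bottom-row=5; cleared 0 line(s) (total 0); column heights now [0 0 0 0 6 8 3], max=8
Drop 4: Z rot3 at col 2 lands with bottom-row=0; cleared 0 line(s) (total 0); column heights now [0 0 2 3 6 8 3], max=8
Drop 5: Z rot1 at col 1 lands with bottom-row=1; cleared 0 line(s) (total 0); column heights now [0 3 4 3 6 8 3], max=8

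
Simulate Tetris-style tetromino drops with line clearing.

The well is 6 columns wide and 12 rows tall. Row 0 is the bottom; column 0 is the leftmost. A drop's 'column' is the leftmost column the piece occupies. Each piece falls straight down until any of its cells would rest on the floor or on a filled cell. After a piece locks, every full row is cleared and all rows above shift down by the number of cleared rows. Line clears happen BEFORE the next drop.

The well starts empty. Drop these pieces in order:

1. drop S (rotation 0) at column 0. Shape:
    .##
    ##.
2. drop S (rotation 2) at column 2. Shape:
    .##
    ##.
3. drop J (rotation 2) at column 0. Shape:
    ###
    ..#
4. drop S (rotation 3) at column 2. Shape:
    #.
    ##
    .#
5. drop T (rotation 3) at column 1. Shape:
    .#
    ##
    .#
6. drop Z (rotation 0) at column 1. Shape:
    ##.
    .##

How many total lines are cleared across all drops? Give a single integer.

Answer: 0

Derivation:
Drop 1: S rot0 at col 0 lands with bottom-row=0; cleared 0 line(s) (total 0); column heights now [1 2 2 0 0 0], max=2
Drop 2: S rot2 at col 2 lands with bottom-row=2; cleared 0 line(s) (total 0); column heights now [1 2 3 4 4 0], max=4
Drop 3: J rot2 at col 0 lands with bottom-row=3; cleared 0 line(s) (total 0); column heights now [5 5 5 4 4 0], max=5
Drop 4: S rot3 at col 2 lands with bottom-row=4; cleared 0 line(s) (total 0); column heights now [5 5 7 6 4 0], max=7
Drop 5: T rot3 at col 1 lands with bottom-row=7; cleared 0 line(s) (total 0); column heights now [5 9 10 6 4 0], max=10
Drop 6: Z rot0 at col 1 lands with bottom-row=10; cleared 0 line(s) (total 0); column heights now [5 12 12 11 4 0], max=12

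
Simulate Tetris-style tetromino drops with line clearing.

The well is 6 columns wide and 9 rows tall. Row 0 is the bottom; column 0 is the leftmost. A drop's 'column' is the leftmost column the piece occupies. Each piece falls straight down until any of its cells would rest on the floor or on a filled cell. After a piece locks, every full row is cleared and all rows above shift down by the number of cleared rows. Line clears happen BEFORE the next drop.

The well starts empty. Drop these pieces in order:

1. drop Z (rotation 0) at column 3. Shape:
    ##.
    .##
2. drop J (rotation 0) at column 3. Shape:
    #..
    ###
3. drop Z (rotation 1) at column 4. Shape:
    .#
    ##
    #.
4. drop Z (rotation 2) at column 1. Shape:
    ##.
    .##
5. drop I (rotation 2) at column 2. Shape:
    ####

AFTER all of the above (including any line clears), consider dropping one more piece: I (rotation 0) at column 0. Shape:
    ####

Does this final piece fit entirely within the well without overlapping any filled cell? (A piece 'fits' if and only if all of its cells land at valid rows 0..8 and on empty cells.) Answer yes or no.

Answer: yes

Derivation:
Drop 1: Z rot0 at col 3 lands with bottom-row=0; cleared 0 line(s) (total 0); column heights now [0 0 0 2 2 1], max=2
Drop 2: J rot0 at col 3 lands with bottom-row=2; cleared 0 line(s) (total 0); column heights now [0 0 0 4 3 3], max=4
Drop 3: Z rot1 at col 4 lands with bottom-row=3; cleared 0 line(s) (total 0); column heights now [0 0 0 4 5 6], max=6
Drop 4: Z rot2 at col 1 lands with bottom-row=4; cleared 0 line(s) (total 0); column heights now [0 6 6 5 5 6], max=6
Drop 5: I rot2 at col 2 lands with bottom-row=6; cleared 0 line(s) (total 0); column heights now [0 6 7 7 7 7], max=7
Test piece I rot0 at col 0 (width 4): heights before test = [0 6 7 7 7 7]; fits = True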